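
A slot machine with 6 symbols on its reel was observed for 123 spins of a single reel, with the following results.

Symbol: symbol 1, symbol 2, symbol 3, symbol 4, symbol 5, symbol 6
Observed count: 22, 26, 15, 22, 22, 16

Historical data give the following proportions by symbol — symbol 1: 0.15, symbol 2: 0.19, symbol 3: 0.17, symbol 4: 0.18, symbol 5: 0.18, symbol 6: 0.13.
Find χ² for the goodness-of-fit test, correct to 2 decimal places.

2.65

Expected counts E_i = n·p_i: 123×0.15 = 18.45, 123×0.19 = 23.37, 123×0.17 = 20.91, 123×0.18 = 22.14, 123×0.18 = 22.14, 123×0.13 = 15.99.
χ² = (22−18.45)²/18.45 + (26−23.37)²/23.37 + (15−20.91)²/20.91 + (22−22.14)²/22.14 + (22−22.14)²/22.14 + (16−15.99)²/15.99
   = 0.683 + 0.296 + 1.670 + 0.001 + 0.001 + 0.000
Sum = 2.65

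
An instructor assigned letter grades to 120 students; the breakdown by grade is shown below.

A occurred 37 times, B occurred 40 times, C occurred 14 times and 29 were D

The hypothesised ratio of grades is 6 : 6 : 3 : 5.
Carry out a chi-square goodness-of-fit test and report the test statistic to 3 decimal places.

Ratio total = 20. Expected counts: 120×6/20 = 36, 120×6/20 = 36, 120×3/20 = 18, 120×5/20 = 30.
χ² = (37−36)²/36 + (40−36)²/36 + (14−18)²/18 + (29−30)²/30
   = 0.0278 + 0.4444 + 0.8889 + 0.0333
Sum = 1.394

1.394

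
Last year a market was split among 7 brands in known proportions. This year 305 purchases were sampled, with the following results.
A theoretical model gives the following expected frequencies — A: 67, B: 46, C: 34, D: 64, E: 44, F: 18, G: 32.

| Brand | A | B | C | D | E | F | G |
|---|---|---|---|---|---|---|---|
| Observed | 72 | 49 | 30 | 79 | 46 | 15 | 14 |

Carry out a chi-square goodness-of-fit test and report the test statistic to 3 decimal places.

cat         O        E   (O−E)²/E
A          72       67     0.3731
B          49       46     0.1957
C          30       34     0.4706
D          79       64     3.5156
E          46       44     0.0909
F          15       18     0.5000
G          14       32    10.1250
Sum = 15.271

15.271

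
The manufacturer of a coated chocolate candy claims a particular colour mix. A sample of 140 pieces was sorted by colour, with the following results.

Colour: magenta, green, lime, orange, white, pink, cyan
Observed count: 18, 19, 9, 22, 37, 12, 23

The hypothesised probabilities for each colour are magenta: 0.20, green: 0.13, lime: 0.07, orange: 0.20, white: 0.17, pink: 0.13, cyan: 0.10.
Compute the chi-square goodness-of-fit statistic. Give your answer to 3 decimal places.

20.176

Expected counts E_i = n·p_i: 140×0.20 = 28, 140×0.13 = 18.2, 140×0.07 = 9.8, 140×0.20 = 28, 140×0.17 = 23.8, 140×0.13 = 18.2, 140×0.10 = 14.
χ² = (18−28)²/28 + (19−18.2)²/18.2 + (9−9.8)²/9.8 + (22−28)²/28 + (37−23.8)²/23.8 + (12−18.2)²/18.2 + (23−14)²/14
   = 3.5714 + 0.0352 + 0.0653 + 1.2857 + 7.3210 + 2.1121 + 5.7857
Sum = 20.176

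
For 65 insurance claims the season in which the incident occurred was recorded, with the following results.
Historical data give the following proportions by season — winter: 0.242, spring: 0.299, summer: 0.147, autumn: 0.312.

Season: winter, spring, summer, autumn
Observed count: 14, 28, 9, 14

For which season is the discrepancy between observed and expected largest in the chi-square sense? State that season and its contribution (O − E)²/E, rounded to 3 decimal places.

Expected counts E_i = n·p_i: 65×0.242 = 15.73, 65×0.299 = 19.435, 65×0.147 = 9.555, 65×0.312 = 20.28.
χ² = (14−15.73)²/15.73 + (28−19.435)²/19.435 + (9−9.555)²/9.555 + (14−20.28)²/20.28
   = 0.1903 + 3.7746 + 0.0322 + 1.9447
The largest term is for spring: 3.775.

spring, 3.775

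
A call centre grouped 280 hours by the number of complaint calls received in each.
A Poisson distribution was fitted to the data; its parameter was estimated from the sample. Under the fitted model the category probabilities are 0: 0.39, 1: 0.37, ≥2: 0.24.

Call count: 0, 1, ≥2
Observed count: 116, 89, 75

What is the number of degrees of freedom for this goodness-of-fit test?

There are k = 3 categories and 1 parameter estimated from the data, so df = 3 − 1 − 1 = 1.

1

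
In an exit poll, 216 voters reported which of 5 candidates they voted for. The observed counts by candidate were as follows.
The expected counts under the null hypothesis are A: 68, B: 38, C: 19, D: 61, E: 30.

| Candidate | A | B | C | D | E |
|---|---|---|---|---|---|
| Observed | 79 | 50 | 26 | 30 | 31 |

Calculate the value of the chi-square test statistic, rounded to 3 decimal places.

A: (79 − 68)²/68 = 121/68 = 1.7794
B: (50 − 38)²/38 = 144/38 = 3.7895
C: (26 − 19)²/19 = 49/19 = 2.5789
D: (30 − 61)²/61 = 961/61 = 15.7541
E: (31 − 30)²/30 = 1/30 = 0.0333
Sum = 23.935

23.935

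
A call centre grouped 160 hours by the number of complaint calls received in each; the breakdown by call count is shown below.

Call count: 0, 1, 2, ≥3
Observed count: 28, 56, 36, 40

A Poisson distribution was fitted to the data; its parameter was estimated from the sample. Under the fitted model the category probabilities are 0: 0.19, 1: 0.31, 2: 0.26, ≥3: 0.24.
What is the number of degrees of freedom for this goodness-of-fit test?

2

There are k = 4 categories and 1 parameter estimated from the data, so df = 4 − 1 − 1 = 2.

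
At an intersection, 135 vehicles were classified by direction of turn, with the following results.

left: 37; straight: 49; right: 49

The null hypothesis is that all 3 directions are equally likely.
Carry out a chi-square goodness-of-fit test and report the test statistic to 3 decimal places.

Under H₀ each category has probability 1/3, so each expected count is 135/3 = 45.
left: (37 − 45)²/45 = 64/45 = 1.4222
straight: (49 − 45)²/45 = 16/45 = 0.3556
right: (49 − 45)²/45 = 16/45 = 0.3556
Sum = 2.133

2.133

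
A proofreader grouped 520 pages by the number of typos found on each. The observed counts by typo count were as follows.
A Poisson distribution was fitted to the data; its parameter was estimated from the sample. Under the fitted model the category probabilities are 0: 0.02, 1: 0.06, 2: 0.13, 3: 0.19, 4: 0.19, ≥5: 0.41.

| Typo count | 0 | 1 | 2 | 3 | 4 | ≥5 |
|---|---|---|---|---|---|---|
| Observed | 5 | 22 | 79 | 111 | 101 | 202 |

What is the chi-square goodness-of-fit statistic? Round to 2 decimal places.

Expected counts E_i = n·p_i: 520×0.02 = 10.4, 520×0.06 = 31.2, 520×0.13 = 67.6, 520×0.19 = 98.8, 520×0.19 = 98.8, 520×0.41 = 213.2.
χ² = (5−10.4)²/10.4 + (22−31.2)²/31.2 + (79−67.6)²/67.6 + (111−98.8)²/98.8 + (101−98.8)²/98.8 + (202−213.2)²/213.2
   = 2.804 + 2.713 + 1.922 + 1.506 + 0.049 + 0.588
Sum = 9.58

9.58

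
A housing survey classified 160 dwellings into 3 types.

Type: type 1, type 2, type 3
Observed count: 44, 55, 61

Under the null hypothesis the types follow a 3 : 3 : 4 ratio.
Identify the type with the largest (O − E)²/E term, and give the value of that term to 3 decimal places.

type 2, 1.021

Ratio total = 10. Expected counts: 160×3/10 = 48, 160×3/10 = 48, 160×4/10 = 64.
cat         O        E   (O−E)²/E
type 1     44       48     0.3333
type 2     55       48     1.0208
type 3     61       64     0.1406
The largest term is for type 2: 1.021.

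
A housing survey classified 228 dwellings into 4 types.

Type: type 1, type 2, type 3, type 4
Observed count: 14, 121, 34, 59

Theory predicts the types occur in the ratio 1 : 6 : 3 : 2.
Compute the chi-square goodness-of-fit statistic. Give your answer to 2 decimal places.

Ratio total = 12. Expected counts: 228×1/12 = 19, 228×6/12 = 114, 228×3/12 = 57, 228×2/12 = 38.
χ² = (14−19)²/19 + (121−114)²/114 + (34−57)²/57 + (59−38)²/38
   = 1.316 + 0.430 + 9.281 + 11.605
Sum = 22.63

22.63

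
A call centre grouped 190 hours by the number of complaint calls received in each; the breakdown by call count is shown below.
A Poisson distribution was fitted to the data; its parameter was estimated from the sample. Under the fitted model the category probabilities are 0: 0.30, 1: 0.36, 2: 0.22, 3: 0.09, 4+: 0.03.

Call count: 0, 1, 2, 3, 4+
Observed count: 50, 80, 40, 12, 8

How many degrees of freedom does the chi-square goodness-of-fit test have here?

There are k = 5 categories and 1 parameter estimated from the data, so df = 5 − 1 − 1 = 3.

3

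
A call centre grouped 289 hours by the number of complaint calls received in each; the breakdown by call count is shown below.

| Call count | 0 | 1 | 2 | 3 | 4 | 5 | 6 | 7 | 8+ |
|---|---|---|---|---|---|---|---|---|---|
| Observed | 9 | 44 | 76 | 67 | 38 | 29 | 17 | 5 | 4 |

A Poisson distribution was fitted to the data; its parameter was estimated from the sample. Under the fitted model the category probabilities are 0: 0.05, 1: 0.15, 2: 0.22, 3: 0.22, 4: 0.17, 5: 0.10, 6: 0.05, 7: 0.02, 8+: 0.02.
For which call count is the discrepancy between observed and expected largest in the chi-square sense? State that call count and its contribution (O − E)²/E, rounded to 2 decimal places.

Expected counts E_i = n·p_i: 289×0.05 = 14.45, 289×0.15 = 43.35, 289×0.22 = 63.58, 289×0.22 = 63.58, 289×0.17 = 49.13, 289×0.10 = 28.9, 289×0.05 = 14.45, 289×0.02 = 5.78, 289×0.02 = 5.78.
χ² = (9−14.45)²/14.45 + (44−43.35)²/43.35 + (76−63.58)²/63.58 + (67−63.58)²/63.58 + (38−49.13)²/49.13 + (29−28.9)²/28.9 + (17−14.45)²/14.45 + (5−5.78)²/5.78 + (4−5.78)²/5.78
   = 2.056 + 0.010 + 2.426 + 0.184 + 2.521 + 0.000 + 0.450 + 0.105 + 0.548
The largest term is for 4: 2.52.

4, 2.52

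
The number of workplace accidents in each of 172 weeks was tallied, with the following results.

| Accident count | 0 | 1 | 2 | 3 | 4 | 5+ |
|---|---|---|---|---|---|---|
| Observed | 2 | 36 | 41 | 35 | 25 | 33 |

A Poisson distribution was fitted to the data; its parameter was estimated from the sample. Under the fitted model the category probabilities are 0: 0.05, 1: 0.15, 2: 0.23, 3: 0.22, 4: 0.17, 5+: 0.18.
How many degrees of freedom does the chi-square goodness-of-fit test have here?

There are k = 6 categories and 1 parameter estimated from the data, so df = 6 − 1 − 1 = 4.

4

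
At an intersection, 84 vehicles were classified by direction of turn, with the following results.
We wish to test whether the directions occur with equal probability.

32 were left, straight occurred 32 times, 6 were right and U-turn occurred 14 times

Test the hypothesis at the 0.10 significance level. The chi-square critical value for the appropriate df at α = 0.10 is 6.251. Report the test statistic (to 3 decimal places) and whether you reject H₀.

Under H₀ each category has probability 1/4, so each expected count is 84/4 = 21.
χ² = (32−21)²/21 + (32−21)²/21 + (6−21)²/21 + (14−21)²/21
   = 5.7619 + 5.7619 + 10.7143 + 2.3333
Sum = 24.571
df = 3. Since 24.571 > 6.251, we reject H₀.

24.571; reject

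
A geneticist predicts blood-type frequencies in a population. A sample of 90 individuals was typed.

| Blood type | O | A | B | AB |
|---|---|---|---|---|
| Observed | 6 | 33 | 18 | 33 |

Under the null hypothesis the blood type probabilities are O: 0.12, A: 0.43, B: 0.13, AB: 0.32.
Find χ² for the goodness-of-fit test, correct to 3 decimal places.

6.978

Expected counts E_i = n·p_i: 90×0.12 = 10.8, 90×0.43 = 38.7, 90×0.13 = 11.7, 90×0.32 = 28.8.
O: (6 − 10.8)²/10.8 = 23.04/10.8 = 2.1333
A: (33 − 38.7)²/38.7 = 32.49/38.7 = 0.8395
B: (18 − 11.7)²/11.7 = 39.69/11.7 = 3.3923
AB: (33 − 28.8)²/28.8 = 17.64/28.8 = 0.6125
Sum = 6.978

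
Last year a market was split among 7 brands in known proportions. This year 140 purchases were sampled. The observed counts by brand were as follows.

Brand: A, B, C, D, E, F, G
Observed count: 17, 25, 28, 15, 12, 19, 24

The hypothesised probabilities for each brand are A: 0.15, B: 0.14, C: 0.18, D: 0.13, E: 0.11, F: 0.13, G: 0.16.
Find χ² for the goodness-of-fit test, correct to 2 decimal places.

Expected counts E_i = n·p_i: 140×0.15 = 21, 140×0.14 = 19.6, 140×0.18 = 25.2, 140×0.13 = 18.2, 140×0.11 = 15.4, 140×0.13 = 18.2, 140×0.16 = 22.4.
cat         O        E   (O−E)²/E
A          17       21      0.762
B          25     19.6      1.488
C          28     25.2      0.311
D          15     18.2      0.563
E          12     15.4      0.751
F          19     18.2      0.035
G          24     22.4      0.114
Sum = 4.02

4.02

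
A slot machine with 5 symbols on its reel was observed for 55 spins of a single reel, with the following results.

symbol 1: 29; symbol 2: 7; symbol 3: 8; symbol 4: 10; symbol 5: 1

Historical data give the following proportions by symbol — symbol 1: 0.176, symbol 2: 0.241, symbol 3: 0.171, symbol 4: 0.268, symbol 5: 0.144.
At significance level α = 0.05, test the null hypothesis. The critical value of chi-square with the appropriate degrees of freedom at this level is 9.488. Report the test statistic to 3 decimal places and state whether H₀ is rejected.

Expected counts E_i = n·p_i: 55×0.176 = 9.68, 55×0.241 = 13.255, 55×0.171 = 9.405, 55×0.268 = 14.74, 55×0.144 = 7.92.
χ² = (29−9.68)²/9.68 + (7−13.255)²/13.255 + (8−9.405)²/9.405 + (10−14.74)²/14.74 + (1−7.92)²/7.92
   = 38.5602 + 2.9517 + 0.2099 + 1.5243 + 6.0463
Sum = 49.292
df = 4. Since 49.292 > 9.488, we reject H₀.

49.292; reject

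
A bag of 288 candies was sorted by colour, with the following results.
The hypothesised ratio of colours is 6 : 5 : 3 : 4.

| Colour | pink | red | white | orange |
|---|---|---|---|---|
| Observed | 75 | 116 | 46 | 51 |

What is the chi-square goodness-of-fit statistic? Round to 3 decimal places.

Ratio total = 18. Expected counts: 288×6/18 = 96, 288×5/18 = 80, 288×3/18 = 48, 288×4/18 = 64.
cat         O        E   (O−E)²/E
pink       75       96     4.5938
red       116       80    16.2000
white      46       48     0.0833
orange     51       64     2.6406
Sum = 23.518

23.518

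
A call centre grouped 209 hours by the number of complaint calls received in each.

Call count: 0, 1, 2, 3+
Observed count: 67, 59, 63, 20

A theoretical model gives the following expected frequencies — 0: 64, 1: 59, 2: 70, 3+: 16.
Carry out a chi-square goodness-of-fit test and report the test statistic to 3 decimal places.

1.841

χ² = (67−64)²/64 + (59−59)²/59 + (63−70)²/70 + (20−16)²/16
   = 0.1406 + 0.0000 + 0.7000 + 1.0000
Sum = 1.841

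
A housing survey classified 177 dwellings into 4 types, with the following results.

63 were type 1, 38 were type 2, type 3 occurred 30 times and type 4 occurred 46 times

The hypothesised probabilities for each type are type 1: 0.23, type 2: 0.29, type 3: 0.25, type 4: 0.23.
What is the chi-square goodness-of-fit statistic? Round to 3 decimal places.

20.943

Expected counts E_i = n·p_i: 177×0.23 = 40.71, 177×0.29 = 51.33, 177×0.25 = 44.25, 177×0.23 = 40.71.
χ² = (63−40.71)²/40.71 + (38−51.33)²/51.33 + (30−44.25)²/44.25 + (46−40.71)²/40.71
   = 12.2045 + 3.4617 + 4.5890 + 0.6874
Sum = 20.943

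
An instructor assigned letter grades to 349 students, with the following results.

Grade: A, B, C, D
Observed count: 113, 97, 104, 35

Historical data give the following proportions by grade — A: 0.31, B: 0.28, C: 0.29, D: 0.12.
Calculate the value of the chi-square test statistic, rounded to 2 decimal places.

1.43

Expected counts E_i = n·p_i: 349×0.31 = 108.19, 349×0.28 = 97.72, 349×0.29 = 101.21, 349×0.12 = 41.88.
cat         O        E   (O−E)²/E
A         113   108.19      0.214
B          97    97.72      0.005
C         104   101.21      0.077
D          35    41.88      1.130
Sum = 1.43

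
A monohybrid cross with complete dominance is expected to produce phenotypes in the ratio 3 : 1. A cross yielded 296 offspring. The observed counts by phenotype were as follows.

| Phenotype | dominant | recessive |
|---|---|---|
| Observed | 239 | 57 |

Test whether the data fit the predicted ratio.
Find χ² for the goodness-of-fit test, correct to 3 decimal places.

5.207

Ratio total = 4. Expected counts: 296×3/4 = 222, 296×1/4 = 74.
χ² = (239−222)²/222 + (57−74)²/74
   = 1.3018 + 3.9054
Sum = 5.207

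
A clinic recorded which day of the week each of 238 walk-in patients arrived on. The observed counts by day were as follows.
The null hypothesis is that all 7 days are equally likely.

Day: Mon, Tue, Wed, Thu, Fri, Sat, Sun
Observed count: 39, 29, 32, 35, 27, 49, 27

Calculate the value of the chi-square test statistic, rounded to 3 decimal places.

11.118

Under H₀ each category has probability 1/7, so each expected count is 238/7 = 34.
cat         O        E   (O−E)²/E
Mon        39       34     0.7353
Tue        29       34     0.7353
Wed        32       34     0.1176
Thu        35       34     0.0294
Fri        27       34     1.4412
Sat        49       34     6.6176
Sun        27       34     1.4412
Sum = 11.118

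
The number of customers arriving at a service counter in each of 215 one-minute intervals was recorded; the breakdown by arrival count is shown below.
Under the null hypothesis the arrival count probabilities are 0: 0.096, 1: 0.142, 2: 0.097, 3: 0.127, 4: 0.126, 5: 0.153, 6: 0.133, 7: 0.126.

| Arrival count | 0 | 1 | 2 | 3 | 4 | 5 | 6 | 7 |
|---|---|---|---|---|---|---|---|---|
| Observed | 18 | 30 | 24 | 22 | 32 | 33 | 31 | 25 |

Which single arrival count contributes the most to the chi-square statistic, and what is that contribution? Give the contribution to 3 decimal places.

3, 1.031

Expected counts E_i = n·p_i: 215×0.096 = 20.64, 215×0.142 = 30.53, 215×0.097 = 20.855, 215×0.127 = 27.305, 215×0.126 = 27.09, 215×0.153 = 32.895, 215×0.133 = 28.595, 215×0.126 = 27.09.
χ² = (18−20.64)²/20.64 + (30−30.53)²/30.53 + (24−20.855)²/20.855 + (22−27.305)²/27.305 + (32−27.09)²/27.09 + (33−32.895)²/32.895 + (31−28.595)²/28.595 + (25−27.09)²/27.09
   = 0.3377 + 0.0092 + 0.4743 + 1.0307 + 0.8899 + 0.0003 + 0.2023 + 0.1612
The largest term is for 3: 1.031.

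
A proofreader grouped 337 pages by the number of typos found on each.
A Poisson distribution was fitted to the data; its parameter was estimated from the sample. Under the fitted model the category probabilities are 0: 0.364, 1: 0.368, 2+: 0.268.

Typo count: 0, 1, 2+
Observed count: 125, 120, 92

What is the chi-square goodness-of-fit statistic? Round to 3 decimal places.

0.206

Expected counts E_i = n·p_i: 337×0.364 = 122.668, 337×0.368 = 124.016, 337×0.268 = 90.316.
cat         O        E   (O−E)²/E
0         125  122.668     0.0443
1         120  124.016     0.1300
2+         92   90.316     0.0314
Sum = 0.206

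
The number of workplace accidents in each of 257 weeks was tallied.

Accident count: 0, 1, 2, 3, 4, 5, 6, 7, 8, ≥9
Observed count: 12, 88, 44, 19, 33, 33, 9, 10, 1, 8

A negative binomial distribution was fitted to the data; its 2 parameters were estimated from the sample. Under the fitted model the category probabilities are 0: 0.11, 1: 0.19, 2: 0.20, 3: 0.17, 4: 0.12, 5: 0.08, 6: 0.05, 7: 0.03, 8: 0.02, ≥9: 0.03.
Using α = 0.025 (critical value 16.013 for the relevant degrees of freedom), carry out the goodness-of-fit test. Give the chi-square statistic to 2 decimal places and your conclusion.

68.66; reject

Expected counts E_i = n·p_i: 257×0.11 = 28.27, 257×0.19 = 48.83, 257×0.20 = 51.4, 257×0.17 = 43.69, 257×0.12 = 30.84, 257×0.08 = 20.56, 257×0.05 = 12.85, 257×0.03 = 7.71, 257×0.02 = 5.14, 257×0.03 = 7.71.
χ² = (12−28.27)²/28.27 + (88−48.83)²/48.83 + (44−51.4)²/51.4 + (19−43.69)²/43.69 + (33−30.84)²/30.84 + (33−20.56)²/20.56 + (9−12.85)²/12.85 + (10−7.71)²/7.71 + (1−5.14)²/5.14 + (8−7.71)²/7.71
   = 9.364 + 31.421 + 1.065 + 13.953 + 0.151 + 7.527 + 1.154 + 0.680 + 3.335 + 0.011
Sum = 68.66
df = 7. Since 68.66 > 16.013, we reject H₀.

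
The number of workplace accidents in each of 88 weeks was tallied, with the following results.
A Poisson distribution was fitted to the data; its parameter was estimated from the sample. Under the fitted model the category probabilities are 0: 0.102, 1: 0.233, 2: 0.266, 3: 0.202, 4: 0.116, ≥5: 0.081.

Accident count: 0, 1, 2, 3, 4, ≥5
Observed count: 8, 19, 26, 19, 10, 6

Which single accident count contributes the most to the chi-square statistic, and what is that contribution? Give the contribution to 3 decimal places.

Expected counts E_i = n·p_i: 88×0.102 = 8.976, 88×0.233 = 20.504, 88×0.266 = 23.408, 88×0.202 = 17.776, 88×0.116 = 10.208, 88×0.081 = 7.128.
χ² = (8−8.976)²/8.976 + (19−20.504)²/20.504 + (26−23.408)²/23.408 + (19−17.776)²/17.776 + (10−10.208)²/10.208 + (6−7.128)²/7.128
   = 0.1061 + 0.1103 + 0.2870 + 0.0843 + 0.0042 + 0.1785
The largest term is for 2: 0.287.

2, 0.287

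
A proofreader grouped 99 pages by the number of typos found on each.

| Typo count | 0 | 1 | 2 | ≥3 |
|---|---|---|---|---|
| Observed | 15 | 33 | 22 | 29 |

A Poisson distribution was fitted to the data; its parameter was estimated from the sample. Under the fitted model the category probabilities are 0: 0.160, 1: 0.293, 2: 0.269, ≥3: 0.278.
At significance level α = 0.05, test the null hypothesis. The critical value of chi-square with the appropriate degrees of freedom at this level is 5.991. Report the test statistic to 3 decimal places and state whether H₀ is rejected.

Expected counts E_i = n·p_i: 99×0.160 = 15.84, 99×0.293 = 29.007, 99×0.269 = 26.631, 99×0.278 = 27.522.
χ² = (15−15.84)²/15.84 + (33−29.007)²/29.007 + (22−26.631)²/26.631 + (29−27.522)²/27.522
   = 0.0445 + 0.5497 + 0.8053 + 0.0794
Sum = 1.479
df = 2. Since 1.479 < 5.991, we do not reject H₀.

1.479; do not reject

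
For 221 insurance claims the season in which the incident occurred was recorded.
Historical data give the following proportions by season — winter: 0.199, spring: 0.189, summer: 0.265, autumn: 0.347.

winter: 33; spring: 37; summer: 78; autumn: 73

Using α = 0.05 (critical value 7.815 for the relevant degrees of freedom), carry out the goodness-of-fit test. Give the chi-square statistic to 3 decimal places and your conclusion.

9.912; reject

Expected counts E_i = n·p_i: 221×0.199 = 43.979, 221×0.189 = 41.769, 221×0.265 = 58.565, 221×0.347 = 76.687.
χ² = (33−43.979)²/43.979 + (37−41.769)²/41.769 + (78−58.565)²/58.565 + (73−76.687)²/76.687
   = 2.7408 + 0.5445 + 6.4496 + 0.1773
Sum = 9.912
df = 3. Since 9.912 > 7.815, we reject H₀.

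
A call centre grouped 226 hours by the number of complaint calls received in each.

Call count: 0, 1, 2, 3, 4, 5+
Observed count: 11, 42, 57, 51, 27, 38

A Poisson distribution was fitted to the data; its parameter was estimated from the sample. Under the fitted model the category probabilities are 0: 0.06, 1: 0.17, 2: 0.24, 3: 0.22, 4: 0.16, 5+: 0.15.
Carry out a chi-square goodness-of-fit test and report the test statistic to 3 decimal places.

3.807

Expected counts E_i = n·p_i: 226×0.06 = 13.56, 226×0.17 = 38.42, 226×0.24 = 54.24, 226×0.22 = 49.72, 226×0.16 = 36.16, 226×0.15 = 33.9.
χ² = (11−13.56)²/13.56 + (42−38.42)²/38.42 + (57−54.24)²/54.24 + (51−49.72)²/49.72 + (27−36.16)²/36.16 + (38−33.9)²/33.9
   = 0.4833 + 0.3336 + 0.1404 + 0.0330 + 2.3204 + 0.4959
Sum = 3.807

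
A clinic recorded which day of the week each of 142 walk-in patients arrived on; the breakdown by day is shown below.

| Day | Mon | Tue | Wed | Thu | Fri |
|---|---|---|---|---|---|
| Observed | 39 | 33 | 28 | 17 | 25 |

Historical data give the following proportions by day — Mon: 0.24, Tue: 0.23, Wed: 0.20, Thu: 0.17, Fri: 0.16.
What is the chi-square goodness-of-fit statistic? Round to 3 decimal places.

3.060

Expected counts E_i = n·p_i: 142×0.24 = 34.08, 142×0.23 = 32.66, 142×0.20 = 28.4, 142×0.17 = 24.14, 142×0.16 = 22.72.
cat         O        E   (O−E)²/E
Mon        39    34.08     0.7103
Tue        33    32.66     0.0035
Wed        28     28.4     0.0056
Thu        17    24.14     2.1118
Fri        25    22.72     0.2288
Sum = 3.060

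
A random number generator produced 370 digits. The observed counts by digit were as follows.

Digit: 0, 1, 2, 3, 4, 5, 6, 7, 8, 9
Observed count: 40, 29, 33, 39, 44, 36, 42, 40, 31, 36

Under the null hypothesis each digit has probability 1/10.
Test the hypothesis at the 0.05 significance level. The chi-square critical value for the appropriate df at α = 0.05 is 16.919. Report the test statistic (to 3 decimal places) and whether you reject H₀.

5.784; do not reject

Expected count for each of the 10 categories: 370/10 = 37.
χ² = (40−37)²/37 + (29−37)²/37 + (33−37)²/37 + (39−37)²/37 + (44−37)²/37 + (36−37)²/37 + (42−37)²/37 + (40−37)²/37 + (31−37)²/37 + (36−37)²/37
   = 0.2432 + 1.7297 + 0.4324 + 0.1081 + 1.3243 + 0.0270 + 0.6757 + 0.2432 + 0.9730 + 0.0270
Sum = 5.784
df = 9. Since 5.784 < 16.919, we do not reject H₀.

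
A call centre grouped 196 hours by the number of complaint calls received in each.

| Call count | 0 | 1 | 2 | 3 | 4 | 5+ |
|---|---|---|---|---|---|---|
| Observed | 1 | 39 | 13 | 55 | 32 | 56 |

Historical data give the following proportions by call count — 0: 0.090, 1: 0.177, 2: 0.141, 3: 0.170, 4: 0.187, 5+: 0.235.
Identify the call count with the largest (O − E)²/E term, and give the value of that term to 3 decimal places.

0, 15.697

Expected counts E_i = n·p_i: 196×0.090 = 17.64, 196×0.177 = 34.692, 196×0.141 = 27.636, 196×0.170 = 33.32, 196×0.187 = 36.652, 196×0.235 = 46.06.
χ² = (1−17.64)²/17.64 + (39−34.692)²/34.692 + (13−27.636)²/27.636 + (55−33.32)²/33.32 + (32−36.652)²/36.652 + (56−46.06)²/46.06
   = 15.6967 + 0.5350 + 7.7512 + 14.1063 + 0.5904 + 2.1451
The largest term is for 0: 15.697.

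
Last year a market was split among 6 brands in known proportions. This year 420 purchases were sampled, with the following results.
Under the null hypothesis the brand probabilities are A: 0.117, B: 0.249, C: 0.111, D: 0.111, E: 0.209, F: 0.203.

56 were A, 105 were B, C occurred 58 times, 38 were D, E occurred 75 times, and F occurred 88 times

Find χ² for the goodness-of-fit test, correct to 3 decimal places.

Expected counts E_i = n·p_i: 420×0.117 = 49.14, 420×0.249 = 104.58, 420×0.111 = 46.62, 420×0.111 = 46.62, 420×0.209 = 87.78, 420×0.203 = 85.26.
A: (56 − 49.14)²/49.14 = 47.0596/49.14 = 0.9577
B: (105 − 104.58)²/104.58 = 0.1764/104.58 = 0.0017
C: (58 − 46.62)²/46.62 = 129.5044/46.62 = 2.7779
D: (38 − 46.62)²/46.62 = 74.3044/46.62 = 1.5938
E: (75 − 87.78)²/87.78 = 163.3284/87.78 = 1.8607
F: (88 − 85.26)²/85.26 = 7.5076/85.26 = 0.0881
Sum = 7.280

7.280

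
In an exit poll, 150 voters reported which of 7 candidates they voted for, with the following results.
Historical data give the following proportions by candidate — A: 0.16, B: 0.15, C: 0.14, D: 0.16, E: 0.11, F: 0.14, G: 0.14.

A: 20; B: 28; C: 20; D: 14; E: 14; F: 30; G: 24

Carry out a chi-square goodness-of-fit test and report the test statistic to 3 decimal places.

Expected counts E_i = n·p_i: 150×0.16 = 24, 150×0.15 = 22.5, 150×0.14 = 21, 150×0.16 = 24, 150×0.11 = 16.5, 150×0.14 = 21, 150×0.14 = 21.
χ² = (20−24)²/24 + (28−22.5)²/22.5 + (20−21)²/21 + (14−24)²/24 + (14−16.5)²/16.5 + (30−21)²/21 + (24−21)²/21
   = 0.6667 + 1.3444 + 0.0476 + 4.1667 + 0.3788 + 3.8571 + 0.4286
Sum = 10.890

10.890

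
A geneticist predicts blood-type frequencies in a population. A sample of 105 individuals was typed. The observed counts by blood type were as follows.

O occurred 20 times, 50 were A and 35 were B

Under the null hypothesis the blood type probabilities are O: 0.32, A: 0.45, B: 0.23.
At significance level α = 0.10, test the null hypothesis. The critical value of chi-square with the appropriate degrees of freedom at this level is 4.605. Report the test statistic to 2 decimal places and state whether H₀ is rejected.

Expected counts E_i = n·p_i: 105×0.32 = 33.6, 105×0.45 = 47.25, 105×0.23 = 24.15.
O: (20 − 33.6)²/33.6 = 184.96/33.6 = 5.505
A: (50 − 47.25)²/47.25 = 7.5625/47.25 = 0.160
B: (35 − 24.15)²/24.15 = 117.7225/24.15 = 4.875
Sum = 10.54
df = 2. Since 10.54 > 4.605, we reject H₀.

10.54; reject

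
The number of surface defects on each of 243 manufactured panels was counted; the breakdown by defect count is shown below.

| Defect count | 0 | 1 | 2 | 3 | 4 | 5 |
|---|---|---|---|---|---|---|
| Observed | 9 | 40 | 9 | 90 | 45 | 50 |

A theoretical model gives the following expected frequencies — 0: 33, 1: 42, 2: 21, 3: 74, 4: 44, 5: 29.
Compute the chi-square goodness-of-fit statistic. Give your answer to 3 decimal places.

43.096

0: (9 − 33)²/33 = 576/33 = 17.4545
1: (40 − 42)²/42 = 4/42 = 0.0952
2: (9 − 21)²/21 = 144/21 = 6.8571
3: (90 − 74)²/74 = 256/74 = 3.4595
4: (45 − 44)²/44 = 1/44 = 0.0227
5: (50 − 29)²/29 = 441/29 = 15.2069
Sum = 43.096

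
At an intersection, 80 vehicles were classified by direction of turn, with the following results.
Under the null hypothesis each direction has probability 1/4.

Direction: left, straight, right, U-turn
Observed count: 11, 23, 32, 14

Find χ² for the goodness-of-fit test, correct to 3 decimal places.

13.500

Under H₀ each category has probability 1/4, so each expected count is 80/4 = 20.
χ² = (11−20)²/20 + (23−20)²/20 + (32−20)²/20 + (14−20)²/20
   = 4.0500 + 0.4500 + 7.2000 + 1.8000
Sum = 13.500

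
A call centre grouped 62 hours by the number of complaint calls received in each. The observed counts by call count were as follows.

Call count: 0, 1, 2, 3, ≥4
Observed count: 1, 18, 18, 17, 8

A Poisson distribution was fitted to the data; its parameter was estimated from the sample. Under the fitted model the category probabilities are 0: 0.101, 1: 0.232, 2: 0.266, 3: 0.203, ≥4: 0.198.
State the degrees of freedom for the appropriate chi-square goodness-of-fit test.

There are k = 5 categories and 1 parameter estimated from the data, so df = 5 − 1 − 1 = 3.

3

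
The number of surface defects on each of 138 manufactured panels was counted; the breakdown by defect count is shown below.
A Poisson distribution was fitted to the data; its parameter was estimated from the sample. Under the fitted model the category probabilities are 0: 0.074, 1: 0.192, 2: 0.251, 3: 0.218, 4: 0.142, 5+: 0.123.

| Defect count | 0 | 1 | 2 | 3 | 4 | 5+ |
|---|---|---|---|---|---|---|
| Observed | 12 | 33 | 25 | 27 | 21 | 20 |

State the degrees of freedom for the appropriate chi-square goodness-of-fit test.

There are k = 6 categories and 1 parameter estimated from the data, so df = 6 − 1 − 1 = 4.

4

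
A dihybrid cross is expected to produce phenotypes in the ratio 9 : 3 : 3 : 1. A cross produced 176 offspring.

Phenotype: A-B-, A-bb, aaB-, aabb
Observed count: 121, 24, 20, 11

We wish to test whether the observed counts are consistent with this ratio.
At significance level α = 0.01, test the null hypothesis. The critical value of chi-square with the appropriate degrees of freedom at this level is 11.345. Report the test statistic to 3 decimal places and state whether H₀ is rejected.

12.465; reject

Ratio total = 16. Expected counts: 176×9/16 = 99, 176×3/16 = 33, 176×3/16 = 33, 176×1/16 = 11.
A-B-: (121 − 99)²/99 = 484/99 = 4.8889
A-bb: (24 − 33)²/33 = 81/33 = 2.4545
aaB-: (20 − 33)²/33 = 169/33 = 5.1212
aabb: (11 − 11)²/11 = 0/11 = 0.0000
Sum = 12.465
df = 3. Since 12.465 > 11.345, we reject H₀.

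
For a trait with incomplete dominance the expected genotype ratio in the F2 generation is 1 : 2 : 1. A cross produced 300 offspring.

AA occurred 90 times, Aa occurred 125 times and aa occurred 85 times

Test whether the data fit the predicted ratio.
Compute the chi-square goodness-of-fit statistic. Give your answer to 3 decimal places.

Ratio total = 4. Expected counts: 300×1/4 = 75, 300×2/4 = 150, 300×1/4 = 75.
cat         O        E   (O−E)²/E
AA         90       75     3.0000
Aa        125      150     4.1667
aa         85       75     1.3333
Sum = 8.500

8.500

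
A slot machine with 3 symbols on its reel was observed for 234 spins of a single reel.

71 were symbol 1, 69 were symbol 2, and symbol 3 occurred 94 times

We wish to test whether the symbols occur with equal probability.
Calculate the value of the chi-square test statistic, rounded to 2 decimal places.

4.95

Expected count for each of the 3 categories: 234/3 = 78.
symbol 1: (71 − 78)²/78 = 49/78 = 0.628
symbol 2: (69 − 78)²/78 = 81/78 = 1.038
symbol 3: (94 − 78)²/78 = 256/78 = 3.282
Sum = 4.95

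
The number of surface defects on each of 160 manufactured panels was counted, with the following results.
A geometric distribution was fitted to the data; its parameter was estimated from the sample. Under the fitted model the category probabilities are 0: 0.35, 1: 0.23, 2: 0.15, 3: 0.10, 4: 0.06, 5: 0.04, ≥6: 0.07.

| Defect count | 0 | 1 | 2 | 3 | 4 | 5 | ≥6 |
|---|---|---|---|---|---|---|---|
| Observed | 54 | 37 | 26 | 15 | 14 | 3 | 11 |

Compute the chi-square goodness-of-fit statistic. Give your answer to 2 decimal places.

Expected counts E_i = n·p_i: 160×0.35 = 56, 160×0.23 = 36.8, 160×0.15 = 24, 160×0.10 = 16, 160×0.06 = 9.6, 160×0.04 = 6.4, 160×0.07 = 11.2.
χ² = (54−56)²/56 + (37−36.8)²/36.8 + (26−24)²/24 + (15−16)²/16 + (14−9.6)²/9.6 + (3−6.4)²/6.4 + (11−11.2)²/11.2
   = 0.071 + 0.001 + 0.167 + 0.063 + 2.017 + 1.806 + 0.004
Sum = 4.13

4.13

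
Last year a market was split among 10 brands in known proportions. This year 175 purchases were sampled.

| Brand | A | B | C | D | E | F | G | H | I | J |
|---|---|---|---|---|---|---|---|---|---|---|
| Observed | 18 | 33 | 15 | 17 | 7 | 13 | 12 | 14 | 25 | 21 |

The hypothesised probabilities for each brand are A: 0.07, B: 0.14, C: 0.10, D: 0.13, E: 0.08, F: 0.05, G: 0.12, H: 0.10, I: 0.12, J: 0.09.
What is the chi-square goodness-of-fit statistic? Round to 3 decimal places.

20.092

Expected counts E_i = n·p_i: 175×0.07 = 12.25, 175×0.14 = 24.5, 175×0.10 = 17.5, 175×0.13 = 22.75, 175×0.08 = 14, 175×0.05 = 8.75, 175×0.12 = 21, 175×0.10 = 17.5, 175×0.12 = 21, 175×0.09 = 15.75.
A: (18 − 12.25)²/12.25 = 33.0625/12.25 = 2.6990
B: (33 − 24.5)²/24.5 = 72.25/24.5 = 2.9490
C: (15 − 17.5)²/17.5 = 6.25/17.5 = 0.3571
D: (17 − 22.75)²/22.75 = 33.0625/22.75 = 1.4533
E: (7 − 14)²/14 = 49/14 = 3.5000
F: (13 − 8.75)²/8.75 = 18.0625/8.75 = 2.0643
G: (12 − 21)²/21 = 81/21 = 3.8571
H: (14 − 17.5)²/17.5 = 12.25/17.5 = 0.7000
I: (25 − 21)²/21 = 16/21 = 0.7619
J: (21 − 15.75)²/15.75 = 27.5625/15.75 = 1.7500
Sum = 20.092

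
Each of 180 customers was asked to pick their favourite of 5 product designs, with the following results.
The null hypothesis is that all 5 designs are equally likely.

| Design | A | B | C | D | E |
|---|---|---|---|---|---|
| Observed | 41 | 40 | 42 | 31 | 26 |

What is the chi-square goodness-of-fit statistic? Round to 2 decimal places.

5.61

Under H₀ each category has probability 1/5, so each expected count is 180/5 = 36.
cat         O        E   (O−E)²/E
A          41       36      0.694
B          40       36      0.444
C          42       36      1.000
D          31       36      0.694
E          26       36      2.778
Sum = 5.61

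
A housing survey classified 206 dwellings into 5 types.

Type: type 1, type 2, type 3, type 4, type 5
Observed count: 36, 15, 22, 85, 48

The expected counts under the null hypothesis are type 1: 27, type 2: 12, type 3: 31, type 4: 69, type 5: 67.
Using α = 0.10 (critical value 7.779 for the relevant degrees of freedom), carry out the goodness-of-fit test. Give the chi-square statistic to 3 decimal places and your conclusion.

15.461; reject

χ² = (36−27)²/27 + (15−12)²/12 + (22−31)²/31 + (85−69)²/69 + (48−67)²/67
   = 3.0000 + 0.7500 + 2.6129 + 3.7101 + 5.3881
Sum = 15.461
df = 4. Since 15.461 > 7.779, we reject H₀.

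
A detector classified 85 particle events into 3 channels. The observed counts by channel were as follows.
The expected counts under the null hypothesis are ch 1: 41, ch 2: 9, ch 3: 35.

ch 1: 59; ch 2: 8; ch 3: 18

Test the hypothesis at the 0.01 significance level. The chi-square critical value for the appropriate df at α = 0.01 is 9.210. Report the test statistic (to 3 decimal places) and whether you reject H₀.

ch 1: (59 − 41)²/41 = 324/41 = 7.9024
ch 2: (8 − 9)²/9 = 1/9 = 0.1111
ch 3: (18 − 35)²/35 = 289/35 = 8.2571
Sum = 16.271
df = 2. Since 16.271 > 9.210, we reject H₀.

16.271; reject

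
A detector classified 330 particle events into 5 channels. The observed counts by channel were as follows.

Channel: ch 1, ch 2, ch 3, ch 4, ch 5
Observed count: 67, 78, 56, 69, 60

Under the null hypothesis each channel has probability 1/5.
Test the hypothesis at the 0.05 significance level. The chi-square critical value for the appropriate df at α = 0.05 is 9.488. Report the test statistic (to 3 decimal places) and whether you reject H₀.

Expected count for each of the 5 categories: 330/5 = 66.
χ² = (67−66)²/66 + (78−66)²/66 + (56−66)²/66 + (69−66)²/66 + (60−66)²/66
   = 0.0152 + 2.1818 + 1.5152 + 0.1364 + 0.5455
Sum = 4.394
df = 4. Since 4.394 < 9.488, we do not reject H₀.

4.394; do not reject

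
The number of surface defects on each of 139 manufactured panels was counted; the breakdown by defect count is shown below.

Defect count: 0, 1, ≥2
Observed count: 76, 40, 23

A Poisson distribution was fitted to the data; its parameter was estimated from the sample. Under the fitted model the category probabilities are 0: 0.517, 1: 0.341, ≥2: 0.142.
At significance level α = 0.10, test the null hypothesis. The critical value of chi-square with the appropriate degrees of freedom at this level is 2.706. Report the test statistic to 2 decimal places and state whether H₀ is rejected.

1.93; do not reject

Expected counts E_i = n·p_i: 139×0.517 = 71.863, 139×0.341 = 47.399, 139×0.142 = 19.738.
χ² = (76−71.863)²/71.863 + (40−47.399)²/47.399 + (23−19.738)²/19.738
   = 0.238 + 1.155 + 0.539
Sum = 1.93
df = 1. Since 1.93 < 2.706, we do not reject H₀.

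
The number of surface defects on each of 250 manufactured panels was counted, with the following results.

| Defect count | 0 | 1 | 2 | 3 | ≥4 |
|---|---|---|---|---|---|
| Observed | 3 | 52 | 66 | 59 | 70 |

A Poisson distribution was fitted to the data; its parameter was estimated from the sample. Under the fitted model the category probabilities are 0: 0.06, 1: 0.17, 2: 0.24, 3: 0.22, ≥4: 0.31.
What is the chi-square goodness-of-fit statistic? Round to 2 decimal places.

13.34

Expected counts E_i = n·p_i: 250×0.06 = 15, 250×0.17 = 42.5, 250×0.24 = 60, 250×0.22 = 55, 250×0.31 = 77.5.
0: (3 − 15)²/15 = 144/15 = 9.600
1: (52 − 42.5)²/42.5 = 90.25/42.5 = 2.124
2: (66 − 60)²/60 = 36/60 = 0.600
3: (59 − 55)²/55 = 16/55 = 0.291
≥4: (70 − 77.5)²/77.5 = 56.25/77.5 = 0.726
Sum = 13.34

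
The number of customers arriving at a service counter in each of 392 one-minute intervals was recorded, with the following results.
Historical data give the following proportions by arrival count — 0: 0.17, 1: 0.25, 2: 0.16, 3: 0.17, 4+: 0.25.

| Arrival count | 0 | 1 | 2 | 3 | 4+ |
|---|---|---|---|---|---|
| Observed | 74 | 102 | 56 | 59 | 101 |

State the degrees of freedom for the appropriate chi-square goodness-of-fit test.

There are k = 5 categories and no parameters were estimated from the data, so df = 5 − 1 = 4.

4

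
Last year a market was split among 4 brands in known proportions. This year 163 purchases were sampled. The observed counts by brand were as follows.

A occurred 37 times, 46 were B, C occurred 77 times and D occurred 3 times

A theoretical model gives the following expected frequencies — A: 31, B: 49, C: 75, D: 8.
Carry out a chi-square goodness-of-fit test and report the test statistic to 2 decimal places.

4.52

A: (37 − 31)²/31 = 36/31 = 1.161
B: (46 − 49)²/49 = 9/49 = 0.184
C: (77 − 75)²/75 = 4/75 = 0.053
D: (3 − 8)²/8 = 25/8 = 3.125
Sum = 4.52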